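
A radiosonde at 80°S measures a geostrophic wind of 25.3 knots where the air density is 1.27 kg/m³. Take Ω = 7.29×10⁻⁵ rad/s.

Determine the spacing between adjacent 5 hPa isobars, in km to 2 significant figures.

Coriolis parameter at 80°S:
f = 2Ω sin φ = 2 × 7.29×10⁻⁵ × sin 80° = 1.44×10⁻⁴ s⁻¹
Wind speed in SI: 25.3 knots = 13.0 m/s
Geostrophic balance rearranged: |∂P/∂n| = f ρ V_g
|∂P/∂n| = 1.44×10⁻⁴ × 1.27 × 13.0 = 2.37×10⁻³ Pa/m
Isobar spacing: Δn = ΔP/|∂P/∂n| = 500 Pa / 2.37×10⁻³ Pa/m = 210668 m ≈ 210 km

210 km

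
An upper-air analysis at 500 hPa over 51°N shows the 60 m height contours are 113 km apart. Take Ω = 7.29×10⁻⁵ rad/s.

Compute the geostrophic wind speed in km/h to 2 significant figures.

170 km/h

Coriolis parameter at 51°N:
f = 2Ω sin φ = 2 × 7.29×10⁻⁵ × sin 51° = 1.13×10⁻⁴ s⁻¹
Height gradient: |∂Z/∂n| = 60 m / 113000 m = 5.31×10⁻⁴
On a pressure surface, geostrophic balance gives V_g = (g/f)|∂Z/∂n|:
V_g = 9.81 × 5.31×10⁻⁴ / 1.13×10⁻⁴ = 46.0 m/s
Converting: 46.0 m/s × 3.6 = 170 km/h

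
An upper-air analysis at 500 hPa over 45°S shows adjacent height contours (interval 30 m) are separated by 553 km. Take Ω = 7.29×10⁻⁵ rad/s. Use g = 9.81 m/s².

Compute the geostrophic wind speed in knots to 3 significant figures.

Coriolis parameter at 45°S:
f = 2Ω sin φ = 2 × 7.29×10⁻⁵ × sin 45° = 1.03×10⁻⁴ s⁻¹
Height gradient: |∂Z/∂n| = 30 m / 553000 m = 5.42×10⁻⁵
On a pressure surface, geostrophic balance gives V_g = (g/f)|∂Z/∂n|:
V_g = 9.81 × 5.42×10⁻⁵ / 1.03×10⁻⁴ = 5.16 m/s
Converting: 5.16 m/s × 1.944 = 10.0 knots

10.0 knots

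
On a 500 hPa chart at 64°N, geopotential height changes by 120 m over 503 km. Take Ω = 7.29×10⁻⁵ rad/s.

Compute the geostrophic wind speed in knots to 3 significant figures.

34.7 knots

Coriolis parameter at 64°N:
f = 2Ω sin φ = 2 × 7.29×10⁻⁵ × sin 64° = 1.31×10⁻⁴ s⁻¹
Height gradient: |∂Z/∂n| = 120 m / 503000 m = 2.39×10⁻⁴
On a pressure surface, geostrophic balance gives V_g = (g/f)|∂Z/∂n|:
V_g = 9.81 × 2.39×10⁻⁴ / 1.31×10⁻⁴ = 17.9 m/s
Converting: 17.9 m/s × 1.944 = 34.7 knots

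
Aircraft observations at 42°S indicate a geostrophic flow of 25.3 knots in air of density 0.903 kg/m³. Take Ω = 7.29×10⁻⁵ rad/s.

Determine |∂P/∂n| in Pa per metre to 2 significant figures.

Coriolis parameter at 42°S:
f = 2Ω sin φ = 2 × 7.29×10⁻⁵ × sin 42° = 9.76×10⁻⁵ s⁻¹
Wind speed in SI: 25.3 knots = 13.0 m/s
Geostrophic balance rearranged: |∂P/∂n| = f ρ V_g
|∂P/∂n| = 9.76×10⁻⁵ × 0.903 × 13.0 = 1.15×10⁻³ Pa/m

1.1×10⁻³ Pa/m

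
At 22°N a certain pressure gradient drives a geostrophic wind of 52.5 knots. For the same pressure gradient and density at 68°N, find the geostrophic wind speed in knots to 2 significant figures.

21 knots

With the same pressure gradient and density, V_g ∝ 1/f ∝ 1/sin φ.
V₂ = V₁ · sin φ₁ / sin φ₂ = 52.5 × sin 22° / sin 68°
V₂ = 52.5 × 0.3746/0.9272 = 21 knots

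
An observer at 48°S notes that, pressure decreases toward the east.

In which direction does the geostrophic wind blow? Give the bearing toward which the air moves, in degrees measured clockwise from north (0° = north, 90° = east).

The pressure-gradient force points toward the east (bearing 090°).
Geostrophic balance: in the Southern Hemisphere the Coriolis force deflects motion to the left, so the geostrophic wind blows 90° to the left of the pressure-gradient force (low pressure on the right).
Rotating 090° by 90° counterclockwise gives 000° — the wind blows toward the north.

000°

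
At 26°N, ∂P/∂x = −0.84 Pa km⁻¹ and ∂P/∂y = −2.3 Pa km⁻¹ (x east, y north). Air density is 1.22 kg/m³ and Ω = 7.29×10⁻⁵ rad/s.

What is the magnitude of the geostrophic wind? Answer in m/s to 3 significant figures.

31.4 m/s

Coriolis parameter at 26°N:
f = 2Ω sin φ = 2 × 7.29×10⁻⁵ × sin 26° = 6.39×10⁻⁵ s⁻¹
Component geostrophic relations (x east, y north):
u_g = −(1/(fρ)) ∂P/∂y,  v_g = (1/(fρ)) ∂P/∂x
u_g = −(−2.3×10⁻³)/(6.39×10⁻⁵ × 1.22) = 29.5 m/s;  v_g = (−0.84×10⁻³)/(6.39×10⁻⁵ × 1.22) = −10.8 m/s
|V_g| = √(u_g² + v_g²) = 31.4 m/s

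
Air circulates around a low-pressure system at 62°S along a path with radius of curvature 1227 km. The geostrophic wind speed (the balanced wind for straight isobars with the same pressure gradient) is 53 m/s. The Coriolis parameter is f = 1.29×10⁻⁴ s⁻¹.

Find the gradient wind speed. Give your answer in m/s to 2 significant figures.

Around a low, centrifugal force acts outward with Coriolis, so pressure-gradient force balances both:
(1/ρ)|∂P/∂n| = fV + V²/R  →  V² + fR·V − fR·V_g = 0
With fR = 1.29×10⁻⁴ × 1227×10³ m = 158 m/s:
V = [−fR + √((fR)² + 4 fR V_g)]/2 = [−158 + √(158² + 4×158×53)]/2 = 41.9 m/s
Subgeostrophic (V < V_g = 53 m/s), as expected around a low.

42 m/s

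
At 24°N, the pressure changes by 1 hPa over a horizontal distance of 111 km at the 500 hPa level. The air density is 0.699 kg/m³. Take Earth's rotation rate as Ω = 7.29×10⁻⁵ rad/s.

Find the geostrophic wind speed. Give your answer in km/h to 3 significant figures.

Coriolis parameter at 24°N:
f = 2Ω sin φ = 2 × 7.29×10⁻⁵ × sin 24° = 5.93×10⁻⁵ s⁻¹
Pressure gradient: |∂P/∂n| = 100 Pa / 111000 m = 9.01×10⁻⁴ Pa/m
Geostrophic balance (pressure-gradient force = Coriolis force):
V_g = (1/(fρ)) |∂P/∂n| = 9.01×10⁻⁴ / (5.93×10⁻⁵ × 0.699) = 21.7 m/s
Converting: 21.7 m/s × 3.6 = 78.2 km/h

78.2 km/h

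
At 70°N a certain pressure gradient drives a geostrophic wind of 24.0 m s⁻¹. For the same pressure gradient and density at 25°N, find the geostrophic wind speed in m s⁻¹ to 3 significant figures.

With the same pressure gradient and density, V_g ∝ 1/f ∝ 1/sin φ.
V₂ = V₁ · sin φ₁ / sin φ₂ = 24.0 × sin 70° / sin 25°
V₂ = 24.0 × 0.9397/0.4226 = 53.4 m s⁻¹

53.4 m s⁻¹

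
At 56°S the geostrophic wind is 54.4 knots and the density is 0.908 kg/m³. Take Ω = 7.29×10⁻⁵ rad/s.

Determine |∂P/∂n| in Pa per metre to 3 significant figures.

Coriolis parameter at 56°S:
f = 2Ω sin φ = 2 × 7.29×10⁻⁵ × sin 56° = 1.21×10⁻⁴ s⁻¹
Wind speed in SI: 54.4 knots = 28.0 m/s
Geostrophic balance rearranged: |∂P/∂n| = f ρ V_g
|∂P/∂n| = 1.21×10⁻⁴ × 0.908 × 28.0 = 3.07×10⁻³ Pa/m

3.07×10⁻³ Pa/m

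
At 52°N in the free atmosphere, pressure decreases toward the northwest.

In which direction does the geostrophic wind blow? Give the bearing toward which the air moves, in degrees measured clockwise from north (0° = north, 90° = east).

045°

The pressure-gradient force points toward the northwest (bearing 315°).
Geostrophic balance: in the Northern Hemisphere the Coriolis force deflects motion to the right, so the geostrophic wind blows 90° to the right of the pressure-gradient force (low pressure on the left).
Rotating 315° by 90° clockwise gives 045° — the wind blows toward the northeast.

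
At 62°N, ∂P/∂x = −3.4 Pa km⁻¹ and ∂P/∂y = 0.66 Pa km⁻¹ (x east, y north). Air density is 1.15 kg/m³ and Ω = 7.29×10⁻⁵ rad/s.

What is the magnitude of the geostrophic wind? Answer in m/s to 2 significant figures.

Coriolis parameter at 62°N:
f = 2Ω sin φ = 2 × 7.29×10⁻⁵ × sin 62° = 1.29×10⁻⁴ s⁻¹
Component geostrophic relations (x east, y north):
u_g = −(1/(fρ)) ∂P/∂y,  v_g = (1/(fρ)) ∂P/∂x
u_g = −(0.66×10⁻³)/(1.29×10⁻⁴ × 1.15) = −4.46 m/s;  v_g = (−3.4×10⁻³)/(1.29×10⁻⁴ × 1.15) = −23.0 m/s
|V_g| = √(u_g² + v_g²) = 23.4 m/s

23 m/s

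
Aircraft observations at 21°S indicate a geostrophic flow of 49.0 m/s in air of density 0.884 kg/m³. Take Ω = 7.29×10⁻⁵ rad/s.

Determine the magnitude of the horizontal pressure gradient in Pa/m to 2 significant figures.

2.3×10⁻³ Pa/m

Coriolis parameter at 21°S:
f = 2Ω sin φ = 2 × 7.29×10⁻⁵ × sin 21° = 5.23×10⁻⁵ s⁻¹
Geostrophic balance rearranged: |∂P/∂n| = f ρ V_g
|∂P/∂n| = 5.23×10⁻⁵ × 0.884 × 49.0 = 2.26×10⁻³ Pa/m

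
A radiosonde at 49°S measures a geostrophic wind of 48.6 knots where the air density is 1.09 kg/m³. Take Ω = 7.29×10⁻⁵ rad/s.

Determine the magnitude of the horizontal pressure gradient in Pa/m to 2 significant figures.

Coriolis parameter at 49°S:
f = 2Ω sin φ = 2 × 7.29×10⁻⁵ × sin 49° = 1.10×10⁻⁴ s⁻¹
Wind speed in SI: 48.6 knots = 25.0 m/s
Geostrophic balance rearranged: |∂P/∂n| = f ρ V_g
|∂P/∂n| = 1.10×10⁻⁴ × 1.09 × 25.0 = 3.00×10⁻³ Pa/m

3.0×10⁻³ Pa/m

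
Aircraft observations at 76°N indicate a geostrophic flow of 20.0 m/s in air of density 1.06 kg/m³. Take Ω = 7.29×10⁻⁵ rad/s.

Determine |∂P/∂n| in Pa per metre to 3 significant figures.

Coriolis parameter at 76°N:
f = 2Ω sin φ = 2 × 7.29×10⁻⁵ × sin 76° = 1.41×10⁻⁴ s⁻¹
Geostrophic balance rearranged: |∂P/∂n| = f ρ V_g
|∂P/∂n| = 1.41×10⁻⁴ × 1.06 × 20.0 = 3.00×10⁻³ Pa/m

3.00×10⁻³ Pa/m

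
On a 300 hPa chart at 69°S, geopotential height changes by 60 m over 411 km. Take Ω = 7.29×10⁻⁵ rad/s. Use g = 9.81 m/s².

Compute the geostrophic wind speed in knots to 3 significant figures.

Coriolis parameter at 69°S:
f = 2Ω sin φ = 2 × 7.29×10⁻⁵ × sin 69° = 1.36×10⁻⁴ s⁻¹
Height gradient: |∂Z/∂n| = 60 m / 411000 m = 1.46×10⁻⁴
On a pressure surface, geostrophic balance gives V_g = (g/f)|∂Z/∂n|:
V_g = 9.81 × 1.46×10⁻⁴ / 1.36×10⁻⁴ = 10.5 m/s
Converting: 10.5 m/s × 1.944 = 20.5 knots

20.5 knots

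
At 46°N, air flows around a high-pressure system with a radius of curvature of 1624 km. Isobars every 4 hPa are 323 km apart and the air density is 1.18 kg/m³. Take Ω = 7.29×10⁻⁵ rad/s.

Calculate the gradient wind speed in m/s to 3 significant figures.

Coriolis parameter at 46°N:
f = 2Ω sin φ = 2 × 7.29×10⁻⁵ × sin 46° = 1.05×10⁻⁴ s⁻¹
Pressure gradient: |∂P/∂n| = 400 Pa / 323000 m = 1.24×10⁻³ Pa/m
Geostrophic speed: V_g = |∂P/∂n|/(fρ) = 1.24×10⁻³/(1.05×10⁻⁴ × 1.18) = 10.0 m/s
Around a high, pressure-gradient force acts outward with centrifugal, so Coriolis balances both:
fV = (1/ρ)|∂P/∂n| + V²/R  →  V² − fR·V + fR·V_g = 0
With fR = 1.05×10⁻⁴ × 1624×10³ m = 170 m/s:
V = [fR − √((fR)² − 4 fR V_g)]/2 = [170 − √(170² − 4×170×10)]/2 = 10.7 m/s
Supergeostrophic (V > V_g = 10 m/s), as expected around a high.

10.7 m/s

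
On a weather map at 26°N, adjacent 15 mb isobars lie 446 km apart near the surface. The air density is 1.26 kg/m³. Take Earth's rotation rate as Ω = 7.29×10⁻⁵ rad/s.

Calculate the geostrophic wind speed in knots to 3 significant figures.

Coriolis parameter at 26°N:
f = 2Ω sin φ = 2 × 7.29×10⁻⁵ × sin 26° = 6.39×10⁻⁵ s⁻¹
Pressure gradient: |∂P/∂n| = 1500 Pa / 446000 m = 3.36×10⁻³ Pa/m
Geostrophic balance (pressure-gradient force = Coriolis force):
V_g = (1/(fρ)) |∂P/∂n| = 3.36×10⁻³ / (6.39×10⁻⁵ × 1.26) = 41.8 m/s
Converting: 41.8 m/s × 1.944 = 81.2 knots

81.2 knots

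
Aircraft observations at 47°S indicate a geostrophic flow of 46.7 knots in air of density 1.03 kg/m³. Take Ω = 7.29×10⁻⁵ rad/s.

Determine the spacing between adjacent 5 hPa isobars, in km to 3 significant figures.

189 km

Coriolis parameter at 47°S:
f = 2Ω sin φ = 2 × 7.29×10⁻⁵ × sin 47° = 1.07×10⁻⁴ s⁻¹
Wind speed in SI: 46.7 knots = 24.0 m/s
Geostrophic balance rearranged: |∂P/∂n| = f ρ V_g
|∂P/∂n| = 1.07×10⁻⁴ × 1.03 × 24.0 = 2.64×10⁻³ Pa/m
Isobar spacing: Δn = ΔP/|∂P/∂n| = 500 Pa / 2.64×10⁻³ Pa/m = 189493 m ≈ 189 km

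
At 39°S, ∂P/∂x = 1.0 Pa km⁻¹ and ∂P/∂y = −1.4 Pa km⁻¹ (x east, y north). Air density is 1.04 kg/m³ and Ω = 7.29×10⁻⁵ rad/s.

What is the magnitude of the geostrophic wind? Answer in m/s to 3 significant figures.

Coriolis parameter at 39°S:
f = 2Ω sin φ = 2 × 7.29×10⁻⁵ × sin 39° = 9.18×10⁻⁵ s⁻¹
In the Southern Hemisphere f is negative: f = −9.18×10⁻⁵ s⁻¹.
Component geostrophic relations (x east, y north):
u_g = −(1/(fρ)) ∂P/∂y,  v_g = (1/(fρ)) ∂P/∂x
u_g = −(−1.4×10⁻³)/(−9.18×10⁻⁵ × 1.04) = −14.7 m/s;  v_g = (1.0×10⁻³)/(−9.18×10⁻⁵ × 1.04) = −10.5 m/s
|V_g| = √(u_g² + v_g²) = 18.0 m/s

18.0 m/s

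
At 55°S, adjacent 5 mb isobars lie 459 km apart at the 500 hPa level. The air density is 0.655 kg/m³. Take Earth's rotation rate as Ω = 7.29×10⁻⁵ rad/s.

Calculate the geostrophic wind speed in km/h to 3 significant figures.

Coriolis parameter at 55°S:
f = 2Ω sin φ = 2 × 7.29×10⁻⁵ × sin 55° = 1.19×10⁻⁴ s⁻¹
Pressure gradient: |∂P/∂n| = 500 Pa / 459000 m = 1.09×10⁻³ Pa/m
Geostrophic balance (pressure-gradient force = Coriolis force):
V_g = (1/(fρ)) |∂P/∂n| = 1.09×10⁻³ / (1.19×10⁻⁴ × 0.655) = 13.9 m/s
Converting: 13.9 m/s × 3.6 = 50.1 km/h

50.1 km/h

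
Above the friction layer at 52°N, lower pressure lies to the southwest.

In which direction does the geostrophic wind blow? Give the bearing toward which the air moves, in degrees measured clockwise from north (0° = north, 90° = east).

315°

The pressure-gradient force points toward the southwest (bearing 225°).
Geostrophic balance: in the Northern Hemisphere the Coriolis force deflects motion to the right, so the geostrophic wind blows 90° to the right of the pressure-gradient force (low pressure on the left).
Rotating 225° by 90° clockwise gives 315° — the wind blows toward the northwest.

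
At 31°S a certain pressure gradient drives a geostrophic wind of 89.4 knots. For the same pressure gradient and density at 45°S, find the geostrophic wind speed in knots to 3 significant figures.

65.1 knots

With the same pressure gradient and density, V_g ∝ 1/f ∝ 1/sin φ.
V₂ = V₁ · sin φ₁ / sin φ₂ = 89.4 × sin 31° / sin 45°
V₂ = 89.4 × 0.5150/0.7071 = 65.1 knots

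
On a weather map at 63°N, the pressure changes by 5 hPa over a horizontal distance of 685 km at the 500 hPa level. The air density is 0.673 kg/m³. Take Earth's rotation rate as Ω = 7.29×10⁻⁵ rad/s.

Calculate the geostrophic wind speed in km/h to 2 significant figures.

30 km/h

Coriolis parameter at 63°N:
f = 2Ω sin φ = 2 × 7.29×10⁻⁵ × sin 63° = 1.30×10⁻⁴ s⁻¹
Pressure gradient: |∂P/∂n| = 500 Pa / 685000 m = 7.30×10⁻⁴ Pa/m
Geostrophic balance (pressure-gradient force = Coriolis force):
V_g = (1/(fρ)) |∂P/∂n| = 7.30×10⁻⁴ / (1.30×10⁻⁴ × 0.673) = 8.35 m/s
Converting: 8.35 m/s × 3.6 = 30 km/h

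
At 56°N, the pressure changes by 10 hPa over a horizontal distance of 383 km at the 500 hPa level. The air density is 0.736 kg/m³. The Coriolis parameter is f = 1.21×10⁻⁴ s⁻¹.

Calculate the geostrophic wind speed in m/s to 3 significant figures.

Pressure gradient: |∂P/∂n| = 1000 Pa / 383000 m = 2.61×10⁻³ Pa/m
Geostrophic balance (pressure-gradient force = Coriolis force):
V_g = (1/(fρ)) |∂P/∂n| = 2.61×10⁻³ / (1.21×10⁻⁴ × 0.736) = 29.3 m/s

29.3 m/s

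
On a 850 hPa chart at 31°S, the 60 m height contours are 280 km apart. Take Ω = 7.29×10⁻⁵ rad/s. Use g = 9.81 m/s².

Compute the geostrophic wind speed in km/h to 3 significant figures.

101 km/h

Coriolis parameter at 31°S:
f = 2Ω sin φ = 2 × 7.29×10⁻⁵ × sin 31° = 7.51×10⁻⁵ s⁻¹
Height gradient: |∂Z/∂n| = 60 m / 280000 m = 2.14×10⁻⁴
On a pressure surface, geostrophic balance gives V_g = (g/f)|∂Z/∂n|:
V_g = 9.81 × 2.14×10⁻⁴ / 7.51×10⁻⁵ = 28.0 m/s
Converting: 28.0 m/s × 3.6 = 101 km/h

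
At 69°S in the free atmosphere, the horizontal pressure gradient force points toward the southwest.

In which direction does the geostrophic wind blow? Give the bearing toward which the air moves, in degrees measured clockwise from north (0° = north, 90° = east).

The pressure-gradient force points toward the southwest (bearing 225°).
Geostrophic balance: in the Southern Hemisphere the Coriolis force deflects motion to the left, so the geostrophic wind blows 90° to the left of the pressure-gradient force (low pressure on the right).
Rotating 225° by 90° counterclockwise gives 135° — the wind blows toward the southeast.

135°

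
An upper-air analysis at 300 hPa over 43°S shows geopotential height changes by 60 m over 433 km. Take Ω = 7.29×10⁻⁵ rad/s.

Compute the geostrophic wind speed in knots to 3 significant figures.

Coriolis parameter at 43°S:
f = 2Ω sin φ = 2 × 7.29×10⁻⁵ × sin 43° = 9.94×10⁻⁵ s⁻¹
Height gradient: |∂Z/∂n| = 60 m / 433000 m = 1.39×10⁻⁴
On a pressure surface, geostrophic balance gives V_g = (g/f)|∂Z/∂n|:
V_g = 9.81 × 1.39×10⁻⁴ / 9.94×10⁻⁵ = 13.7 m/s
Converting: 13.7 m/s × 1.944 = 26.6 knots

26.6 knots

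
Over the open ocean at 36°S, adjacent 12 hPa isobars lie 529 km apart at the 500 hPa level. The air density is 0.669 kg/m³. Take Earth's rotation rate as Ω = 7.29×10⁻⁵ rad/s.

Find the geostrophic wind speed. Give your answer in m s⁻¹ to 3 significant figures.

Coriolis parameter at 36°S:
f = 2Ω sin φ = 2 × 7.29×10⁻⁵ × sin 36° = 8.57×10⁻⁵ s⁻¹
Pressure gradient: |∂P/∂n| = 1200 Pa / 529000 m = 2.27×10⁻³ Pa/m
Geostrophic balance (pressure-gradient force = Coriolis force):
V_g = (1/(fρ)) |∂P/∂n| = 2.27×10⁻³ / (8.57×10⁻⁵ × 0.669) = 39.6 m/s

39.6 m s⁻¹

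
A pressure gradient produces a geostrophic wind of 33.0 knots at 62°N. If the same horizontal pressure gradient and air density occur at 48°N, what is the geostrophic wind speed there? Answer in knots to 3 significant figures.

With the same pressure gradient and density, V_g ∝ 1/f ∝ 1/sin φ.
V₂ = V₁ · sin φ₁ / sin φ₂ = 33.0 × sin 62° / sin 48°
V₂ = 33.0 × 0.8829/0.7431 = 39.2 knots

39.2 knots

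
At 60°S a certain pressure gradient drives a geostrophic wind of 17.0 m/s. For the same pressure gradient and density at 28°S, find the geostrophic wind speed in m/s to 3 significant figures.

With the same pressure gradient and density, V_g ∝ 1/f ∝ 1/sin φ.
V₂ = V₁ · sin φ₁ / sin φ₂ = 17.0 × sin 60° / sin 28°
V₂ = 17.0 × 0.8660/0.4695 = 31.4 m/s

31.4 m/s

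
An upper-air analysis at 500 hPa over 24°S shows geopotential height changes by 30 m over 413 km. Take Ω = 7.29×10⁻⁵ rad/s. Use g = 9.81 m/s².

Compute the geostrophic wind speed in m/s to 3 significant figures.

12.0 m/s

Coriolis parameter at 24°S:
f = 2Ω sin φ = 2 × 7.29×10⁻⁵ × sin 24° = 5.93×10⁻⁵ s⁻¹
Height gradient: |∂Z/∂n| = 30 m / 413000 m = 7.26×10⁻⁵
On a pressure surface, geostrophic balance gives V_g = (g/f)|∂Z/∂n|:
V_g = 9.81 × 7.26×10⁻⁵ / 5.93×10⁻⁵ = 12.0 m/s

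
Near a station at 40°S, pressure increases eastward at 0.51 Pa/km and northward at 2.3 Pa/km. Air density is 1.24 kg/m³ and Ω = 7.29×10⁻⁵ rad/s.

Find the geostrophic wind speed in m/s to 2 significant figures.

Coriolis parameter at 40°S:
f = 2Ω sin φ = 2 × 7.29×10⁻⁵ × sin 40° = 9.37×10⁻⁵ s⁻¹
In the Southern Hemisphere f is negative: f = −9.37×10⁻⁵ s⁻¹.
Component geostrophic relations (x east, y north):
u_g = −(1/(fρ)) ∂P/∂y,  v_g = (1/(fρ)) ∂P/∂x
u_g = −(2.3×10⁻³)/(−9.37×10⁻⁵ × 1.24) = 19.8 m/s;  v_g = (0.51×10⁻³)/(−9.37×10⁻⁵ × 1.24) = −4.39 m/s
|V_g| = √(u_g² + v_g²) = 20.3 m/s

20 m/s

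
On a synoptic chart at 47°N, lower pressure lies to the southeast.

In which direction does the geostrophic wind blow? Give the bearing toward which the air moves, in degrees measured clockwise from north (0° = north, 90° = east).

225°

The pressure-gradient force points toward the southeast (bearing 135°).
Geostrophic balance: in the Northern Hemisphere the Coriolis force deflects motion to the right, so the geostrophic wind blows 90° to the right of the pressure-gradient force (low pressure on the left).
Rotating 135° by 90° clockwise gives 225° — the wind blows toward the southwest.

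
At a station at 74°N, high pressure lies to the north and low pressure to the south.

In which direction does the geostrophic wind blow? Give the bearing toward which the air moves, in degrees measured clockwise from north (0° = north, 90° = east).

270°

The pressure-gradient force points toward the south (bearing 180°).
Geostrophic balance: in the Northern Hemisphere the Coriolis force deflects motion to the right, so the geostrophic wind blows 90° to the right of the pressure-gradient force (low pressure on the left).
Rotating 180° by 90° clockwise gives 270° — the wind blows toward the west.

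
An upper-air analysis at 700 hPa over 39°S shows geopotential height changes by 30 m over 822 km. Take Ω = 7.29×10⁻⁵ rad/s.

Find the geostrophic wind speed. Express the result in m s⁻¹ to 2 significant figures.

Coriolis parameter at 39°S:
f = 2Ω sin φ = 2 × 7.29×10⁻⁵ × sin 39° = 9.18×10⁻⁵ s⁻¹
Height gradient: |∂Z/∂n| = 30 m / 822000 m = 3.65×10⁻⁵
On a pressure surface, geostrophic balance gives V_g = (g/f)|∂Z/∂n|:
V_g = 9.81 × 3.65×10⁻⁵ / 9.18×10⁻⁵ = 3.90 m/s

3.9 m s⁻¹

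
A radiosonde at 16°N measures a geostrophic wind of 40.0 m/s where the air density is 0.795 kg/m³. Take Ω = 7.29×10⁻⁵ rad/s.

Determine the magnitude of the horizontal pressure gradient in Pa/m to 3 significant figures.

Coriolis parameter at 16°N:
f = 2Ω sin φ = 2 × 7.29×10⁻⁵ × sin 16° = 4.02×10⁻⁵ s⁻¹
Geostrophic balance rearranged: |∂P/∂n| = f ρ V_g
|∂P/∂n| = 4.02×10⁻⁵ × 0.795 × 40.0 = 1.28×10⁻³ Pa/m

1.28×10⁻³ Pa/m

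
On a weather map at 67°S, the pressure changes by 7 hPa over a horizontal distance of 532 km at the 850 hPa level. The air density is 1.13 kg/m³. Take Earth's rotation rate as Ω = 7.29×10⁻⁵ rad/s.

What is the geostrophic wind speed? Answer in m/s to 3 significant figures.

Coriolis parameter at 67°S:
f = 2Ω sin φ = 2 × 7.29×10⁻⁵ × sin 67° = 1.34×10⁻⁴ s⁻¹
Pressure gradient: |∂P/∂n| = 700 Pa / 532000 m = 1.32×10⁻³ Pa/m
Geostrophic balance (pressure-gradient force = Coriolis force):
V_g = (1/(fρ)) |∂P/∂n| = 1.32×10⁻³ / (1.34×10⁻⁴ × 1.13) = 8.68 m/s

8.68 m/s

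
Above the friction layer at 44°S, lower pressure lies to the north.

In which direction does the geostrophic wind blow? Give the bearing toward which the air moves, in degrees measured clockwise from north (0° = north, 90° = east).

The pressure-gradient force points toward the north (bearing 000°).
Geostrophic balance: in the Southern Hemisphere the Coriolis force deflects motion to the left, so the geostrophic wind blows 90° to the left of the pressure-gradient force (low pressure on the right).
Rotating 000° by 90° counterclockwise gives 270° — the wind blows toward the west.

270°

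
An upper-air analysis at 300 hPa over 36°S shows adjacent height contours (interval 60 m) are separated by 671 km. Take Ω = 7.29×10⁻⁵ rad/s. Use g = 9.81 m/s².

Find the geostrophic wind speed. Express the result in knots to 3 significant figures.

19.9 knots

Coriolis parameter at 36°S:
f = 2Ω sin φ = 2 × 7.29×10⁻⁵ × sin 36° = 8.57×10⁻⁵ s⁻¹
Height gradient: |∂Z/∂n| = 60 m / 671000 m = 8.94×10⁻⁵
On a pressure surface, geostrophic balance gives V_g = (g/f)|∂Z/∂n|:
V_g = 9.81 × 8.94×10⁻⁵ / 8.57×10⁻⁵ = 10.2 m/s
Converting: 10.2 m/s × 1.944 = 19.9 knots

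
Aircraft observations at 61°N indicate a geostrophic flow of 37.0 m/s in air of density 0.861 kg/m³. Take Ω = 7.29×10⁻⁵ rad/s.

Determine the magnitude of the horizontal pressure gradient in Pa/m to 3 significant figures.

4.06×10⁻³ Pa/m

Coriolis parameter at 61°N:
f = 2Ω sin φ = 2 × 7.29×10⁻⁵ × sin 61° = 1.28×10⁻⁴ s⁻¹
Geostrophic balance rearranged: |∂P/∂n| = f ρ V_g
|∂P/∂n| = 1.28×10⁻⁴ × 0.861 × 37.0 = 4.06×10⁻³ Pa/m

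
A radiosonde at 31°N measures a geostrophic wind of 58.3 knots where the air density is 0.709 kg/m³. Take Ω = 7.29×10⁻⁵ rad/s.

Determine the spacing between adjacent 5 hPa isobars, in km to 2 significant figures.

310 km

Coriolis parameter at 31°N:
f = 2Ω sin φ = 2 × 7.29×10⁻⁵ × sin 31° = 7.51×10⁻⁵ s⁻¹
Wind speed in SI: 58.3 knots = 30.0 m/s
Geostrophic balance rearranged: |∂P/∂n| = f ρ V_g
|∂P/∂n| = 7.51×10⁻⁵ × 0.709 × 30.0 = 1.60×10⁻³ Pa/m
Isobar spacing: Δn = ΔP/|∂P/∂n| = 500 Pa / 1.60×10⁻³ Pa/m = 313127 m ≈ 310 km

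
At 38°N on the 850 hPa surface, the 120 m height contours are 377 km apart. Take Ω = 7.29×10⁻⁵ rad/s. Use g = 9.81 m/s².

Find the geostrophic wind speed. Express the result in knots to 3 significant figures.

67.6 knots

Coriolis parameter at 38°N:
f = 2Ω sin φ = 2 × 7.29×10⁻⁵ × sin 38° = 8.98×10⁻⁵ s⁻¹
Height gradient: |∂Z/∂n| = 120 m / 377000 m = 3.18×10⁻⁴
On a pressure surface, geostrophic balance gives V_g = (g/f)|∂Z/∂n|:
V_g = 9.81 × 3.18×10⁻⁴ / 8.98×10⁻⁵ = 34.8 m/s
Converting: 34.8 m/s × 1.944 = 67.6 knots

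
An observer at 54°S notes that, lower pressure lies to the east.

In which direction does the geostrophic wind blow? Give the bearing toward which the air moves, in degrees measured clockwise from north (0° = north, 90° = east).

The pressure-gradient force points toward the east (bearing 090°).
Geostrophic balance: in the Southern Hemisphere the Coriolis force deflects motion to the left, so the geostrophic wind blows 90° to the left of the pressure-gradient force (low pressure on the right).
Rotating 090° by 90° counterclockwise gives 000° — the wind blows toward the north.

000°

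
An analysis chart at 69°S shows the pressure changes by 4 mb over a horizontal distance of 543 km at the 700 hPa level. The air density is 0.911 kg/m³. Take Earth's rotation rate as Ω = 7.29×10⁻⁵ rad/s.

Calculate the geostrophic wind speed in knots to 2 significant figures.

Coriolis parameter at 69°S:
f = 2Ω sin φ = 2 × 7.29×10⁻⁵ × sin 69° = 1.36×10⁻⁴ s⁻¹
Pressure gradient: |∂P/∂n| = 400 Pa / 543000 m = 7.37×10⁻⁴ Pa/m
Geostrophic balance (pressure-gradient force = Coriolis force):
V_g = (1/(fρ)) |∂P/∂n| = 7.37×10⁻⁴ / (1.36×10⁻⁴ × 0.911) = 5.94 m/s
Converting: 5.94 m/s × 1.944 = 12 knots

12 knots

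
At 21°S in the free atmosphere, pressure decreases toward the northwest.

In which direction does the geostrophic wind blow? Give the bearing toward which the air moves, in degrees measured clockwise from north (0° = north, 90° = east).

The pressure-gradient force points toward the northwest (bearing 315°).
Geostrophic balance: in the Southern Hemisphere the Coriolis force deflects motion to the left, so the geostrophic wind blows 90° to the left of the pressure-gradient force (low pressure on the right).
Rotating 315° by 90° counterclockwise gives 225° — the wind blows toward the southwest.

225°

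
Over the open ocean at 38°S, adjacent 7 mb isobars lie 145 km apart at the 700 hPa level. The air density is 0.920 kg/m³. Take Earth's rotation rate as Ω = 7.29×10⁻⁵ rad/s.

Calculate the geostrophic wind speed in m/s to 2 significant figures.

58 m/s

Coriolis parameter at 38°S:
f = 2Ω sin φ = 2 × 7.29×10⁻⁵ × sin 38° = 8.98×10⁻⁵ s⁻¹
Pressure gradient: |∂P/∂n| = 700 Pa / 145000 m = 4.83×10⁻³ Pa/m
Geostrophic balance (pressure-gradient force = Coriolis force):
V_g = (1/(fρ)) |∂P/∂n| = 4.83×10⁻³ / (8.98×10⁻⁵ × 0.920) = 58.5 m/s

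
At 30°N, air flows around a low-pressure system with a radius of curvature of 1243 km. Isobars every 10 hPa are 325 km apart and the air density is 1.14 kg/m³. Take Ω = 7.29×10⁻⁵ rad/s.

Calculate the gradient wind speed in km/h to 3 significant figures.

Coriolis parameter at 30°N:
f = 2Ω sin φ = 2 × 7.29×10⁻⁵ × sin 30° = 7.29×10⁻⁵ s⁻¹
Pressure gradient: |∂P/∂n| = 1000 Pa / 325000 m = 3.08×10⁻³ Pa/m
Geostrophic speed: V_g = |∂P/∂n|/(fρ) = 3.08×10⁻³/(7.29×10⁻⁵ × 1.14) = 37.0 m/s
Around a low, centrifugal force acts outward with Coriolis, so pressure-gradient force balances both:
(1/ρ)|∂P/∂n| = fV + V²/R  →  V² + fR·V − fR·V_g = 0
With fR = 7.29×10⁻⁵ × 1243×10³ m = 90.6 m/s:
V = [−fR + √((fR)² + 4 fR V_g)]/2 = [−90.6 + √(90.6² + 4×90.6×37)]/2 = 28.2 m/s
Subgeostrophic (V < V_g = 37 m/s), as expected around a low.
Converting: 28.2 m/s × 3.6 = 102 km/h

102 km/h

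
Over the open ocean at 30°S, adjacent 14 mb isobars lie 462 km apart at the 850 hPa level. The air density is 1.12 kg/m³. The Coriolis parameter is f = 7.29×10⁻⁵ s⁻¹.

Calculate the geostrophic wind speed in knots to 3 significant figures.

Pressure gradient: |∂P/∂n| = 1400 Pa / 462000 m = 3.03×10⁻³ Pa/m
Geostrophic balance (pressure-gradient force = Coriolis force):
V_g = (1/(fρ)) |∂P/∂n| = 3.03×10⁻³ / (7.29×10⁻⁵ × 1.12) = 37.1 m/s
Converting: 37.1 m/s × 1.944 = 72.1 knots

72.1 knots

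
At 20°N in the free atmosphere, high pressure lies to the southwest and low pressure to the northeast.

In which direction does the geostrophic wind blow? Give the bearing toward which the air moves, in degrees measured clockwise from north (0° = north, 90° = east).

The pressure-gradient force points toward the northeast (bearing 045°).
Geostrophic balance: in the Northern Hemisphere the Coriolis force deflects motion to the right, so the geostrophic wind blows 90° to the right of the pressure-gradient force (low pressure on the left).
Rotating 045° by 90° clockwise gives 135° — the wind blows toward the southeast.

135°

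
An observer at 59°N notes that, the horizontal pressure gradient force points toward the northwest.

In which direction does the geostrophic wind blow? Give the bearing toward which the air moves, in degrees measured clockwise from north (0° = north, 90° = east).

The pressure-gradient force points toward the northwest (bearing 315°).
Geostrophic balance: in the Northern Hemisphere the Coriolis force deflects motion to the right, so the geostrophic wind blows 90° to the right of the pressure-gradient force (low pressure on the left).
Rotating 315° by 90° clockwise gives 045° — the wind blows toward the northeast.

045°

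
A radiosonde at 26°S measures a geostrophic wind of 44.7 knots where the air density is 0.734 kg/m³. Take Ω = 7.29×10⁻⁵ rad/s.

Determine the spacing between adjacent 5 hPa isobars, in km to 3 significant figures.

463 km

Coriolis parameter at 26°S:
f = 2Ω sin φ = 2 × 7.29×10⁻⁵ × sin 26° = 6.39×10⁻⁵ s⁻¹
Wind speed in SI: 44.7 knots = 23.0 m/s
Geostrophic balance rearranged: |∂P/∂n| = f ρ V_g
|∂P/∂n| = 6.39×10⁻⁵ × 0.734 × 23.0 = 1.08×10⁻³ Pa/m
Isobar spacing: Δn = ΔP/|∂P/∂n| = 500 Pa / 1.08×10⁻³ Pa/m = 463478 m ≈ 463 km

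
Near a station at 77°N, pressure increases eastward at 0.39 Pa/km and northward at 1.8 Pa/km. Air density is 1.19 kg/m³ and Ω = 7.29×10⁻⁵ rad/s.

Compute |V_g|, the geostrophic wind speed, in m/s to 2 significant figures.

11 m/s

Coriolis parameter at 77°N:
f = 2Ω sin φ = 2 × 7.29×10⁻⁵ × sin 77° = 1.42×10⁻⁴ s⁻¹
Component geostrophic relations (x east, y north):
u_g = −(1/(fρ)) ∂P/∂y,  v_g = (1/(fρ)) ∂P/∂x
u_g = −(1.8×10⁻³)/(1.42×10⁻⁴ × 1.19) = −10.6 m/s;  v_g = (0.39×10⁻³)/(1.42×10⁻⁴ × 1.19) = 2.31 m/s
|V_g| = √(u_g² + v_g²) = 10.9 m/s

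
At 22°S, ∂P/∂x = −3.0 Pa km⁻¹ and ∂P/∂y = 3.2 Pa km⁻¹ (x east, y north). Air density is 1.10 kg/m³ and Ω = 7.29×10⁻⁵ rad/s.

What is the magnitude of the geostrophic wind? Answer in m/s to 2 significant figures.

Coriolis parameter at 22°S:
f = 2Ω sin φ = 2 × 7.29×10⁻⁵ × sin 22° = 5.46×10⁻⁵ s⁻¹
In the Southern Hemisphere f is negative: f = −5.46×10⁻⁵ s⁻¹.
Component geostrophic relations (x east, y north):
u_g = −(1/(fρ)) ∂P/∂y,  v_g = (1/(fρ)) ∂P/∂x
u_g = −(3.2×10⁻³)/(−5.46×10⁻⁵ × 1.10) = 53.3 m/s;  v_g = (−3.0×10⁻³)/(−5.46×10⁻⁵ × 1.10) = 49.9 m/s
|V_g| = √(u_g² + v_g²) = 73.0 m/s

73 m/s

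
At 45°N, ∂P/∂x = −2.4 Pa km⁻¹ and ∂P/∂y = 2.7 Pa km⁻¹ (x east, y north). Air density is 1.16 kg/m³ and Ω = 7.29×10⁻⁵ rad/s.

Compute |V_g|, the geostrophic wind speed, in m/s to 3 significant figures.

30.2 m/s

Coriolis parameter at 45°N:
f = 2Ω sin φ = 2 × 7.29×10⁻⁵ × sin 45° = 1.03×10⁻⁴ s⁻¹
Component geostrophic relations (x east, y north):
u_g = −(1/(fρ)) ∂P/∂y,  v_g = (1/(fρ)) ∂P/∂x
u_g = −(2.7×10⁻³)/(1.03×10⁻⁴ × 1.16) = −22.6 m/s;  v_g = (−2.4×10⁻³)/(1.03×10⁻⁴ × 1.16) = −20.1 m/s
|V_g| = √(u_g² + v_g²) = 30.2 m/s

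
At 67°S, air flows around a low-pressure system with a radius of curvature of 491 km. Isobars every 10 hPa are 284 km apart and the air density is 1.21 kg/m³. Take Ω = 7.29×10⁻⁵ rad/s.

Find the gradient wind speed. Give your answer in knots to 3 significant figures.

Coriolis parameter at 67°S:
f = 2Ω sin φ = 2 × 7.29×10⁻⁵ × sin 67° = 1.34×10⁻⁴ s⁻¹
Pressure gradient: |∂P/∂n| = 1000 Pa / 284000 m = 3.52×10⁻³ Pa/m
Geostrophic speed: V_g = |∂P/∂n|/(fρ) = 3.52×10⁻³/(1.34×10⁻⁴ × 1.21) = 21.7 m/s
Around a low, centrifugal force acts outward with Coriolis, so pressure-gradient force balances both:
(1/ρ)|∂P/∂n| = fV + V²/R  →  V² + fR·V − fR·V_g = 0
With fR = 1.34×10⁻⁴ × 491×10³ m = 65.9 m/s:
V = [−fR + √((fR)² + 4 fR V_g)]/2 = [−65.9 + √(65.9² + 4×65.9×21.7)]/2 = 17.2 m/s
Subgeostrophic (V < V_g = 21.7 m/s), as expected around a low.
Converting: 17.2 m/s × 1.944 = 33.4 knots

33.4 knots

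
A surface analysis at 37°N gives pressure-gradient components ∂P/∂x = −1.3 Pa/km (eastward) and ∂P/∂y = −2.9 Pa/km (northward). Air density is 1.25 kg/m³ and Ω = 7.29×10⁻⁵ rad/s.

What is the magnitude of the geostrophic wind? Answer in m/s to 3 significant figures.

29.0 m/s

Coriolis parameter at 37°N:
f = 2Ω sin φ = 2 × 7.29×10⁻⁵ × sin 37° = 8.77×10⁻⁵ s⁻¹
Component geostrophic relations (x east, y north):
u_g = −(1/(fρ)) ∂P/∂y,  v_g = (1/(fρ)) ∂P/∂x
u_g = −(−2.9×10⁻³)/(8.77×10⁻⁵ × 1.25) = 26.4 m/s;  v_g = (−1.3×10⁻³)/(8.77×10⁻⁵ × 1.25) = −11.9 m/s
|V_g| = √(u_g² + v_g²) = 29.0 m/s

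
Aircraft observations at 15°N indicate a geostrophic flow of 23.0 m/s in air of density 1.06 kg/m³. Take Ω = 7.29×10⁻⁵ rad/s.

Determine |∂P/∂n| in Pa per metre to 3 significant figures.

Coriolis parameter at 15°N:
f = 2Ω sin φ = 2 × 7.29×10⁻⁵ × sin 15° = 3.77×10⁻⁵ s⁻¹
Geostrophic balance rearranged: |∂P/∂n| = f ρ V_g
|∂P/∂n| = 3.77×10⁻⁵ × 1.06 × 23.0 = 9.20×10⁻⁴ Pa/m

9.20×10⁻⁴ Pa/m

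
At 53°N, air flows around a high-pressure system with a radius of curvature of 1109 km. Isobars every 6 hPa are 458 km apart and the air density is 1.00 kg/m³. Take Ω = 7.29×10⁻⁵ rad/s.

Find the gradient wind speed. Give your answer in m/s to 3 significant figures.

12.5 m/s

Coriolis parameter at 53°N:
f = 2Ω sin φ = 2 × 7.29×10⁻⁵ × sin 53° = 1.16×10⁻⁴ s⁻¹
Pressure gradient: |∂P/∂n| = 600 Pa / 458000 m = 1.31×10⁻³ Pa/m
Geostrophic speed: V_g = |∂P/∂n|/(fρ) = 1.31×10⁻³/(1.16×10⁻⁴ × 1.00) = 11.3 m/s
Around a high, pressure-gradient force acts outward with centrifugal, so Coriolis balances both:
fV = (1/ρ)|∂P/∂n| + V²/R  →  V² − fR·V + fR·V_g = 0
With fR = 1.16×10⁻⁴ × 1109×10³ m = 129 m/s:
V = [fR − √((fR)² − 4 fR V_g)]/2 = [129 − √(129² − 4×129×11.3)]/2 = 12.5 m/s
Supergeostrophic (V > V_g = 11.3 m/s), as expected around a high.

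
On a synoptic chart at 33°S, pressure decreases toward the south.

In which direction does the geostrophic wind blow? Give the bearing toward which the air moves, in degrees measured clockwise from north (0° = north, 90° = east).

The pressure-gradient force points toward the south (bearing 180°).
Geostrophic balance: in the Southern Hemisphere the Coriolis force deflects motion to the left, so the geostrophic wind blows 90° to the left of the pressure-gradient force (low pressure on the right).
Rotating 180° by 90° counterclockwise gives 090° — the wind blows toward the east.

090°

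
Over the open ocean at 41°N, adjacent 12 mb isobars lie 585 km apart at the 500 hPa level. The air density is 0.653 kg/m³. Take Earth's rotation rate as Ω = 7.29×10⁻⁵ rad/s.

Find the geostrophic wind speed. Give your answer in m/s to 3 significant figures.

32.8 m/s

Coriolis parameter at 41°N:
f = 2Ω sin φ = 2 × 7.29×10⁻⁵ × sin 41° = 9.57×10⁻⁵ s⁻¹
Pressure gradient: |∂P/∂n| = 1200 Pa / 585000 m = 2.05×10⁻³ Pa/m
Geostrophic balance (pressure-gradient force = Coriolis force):
V_g = (1/(fρ)) |∂P/∂n| = 2.05×10⁻³ / (9.57×10⁻⁵ × 0.653) = 32.8 m/s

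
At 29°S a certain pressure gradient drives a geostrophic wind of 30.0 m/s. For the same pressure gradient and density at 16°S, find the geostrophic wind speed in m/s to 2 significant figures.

With the same pressure gradient and density, V_g ∝ 1/f ∝ 1/sin φ.
V₂ = V₁ · sin φ₁ / sin φ₂ = 30.0 × sin 29° / sin 16°
V₂ = 30.0 × 0.4848/0.2756 = 53 m/s

53 m/s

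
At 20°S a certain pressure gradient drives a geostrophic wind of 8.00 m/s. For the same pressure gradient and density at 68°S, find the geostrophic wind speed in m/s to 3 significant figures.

2.95 m/s

With the same pressure gradient and density, V_g ∝ 1/f ∝ 1/sin φ.
V₂ = V₁ · sin φ₁ / sin φ₂ = 8.00 × sin 20° / sin 68°
V₂ = 8.00 × 0.3420/0.9272 = 2.95 m/s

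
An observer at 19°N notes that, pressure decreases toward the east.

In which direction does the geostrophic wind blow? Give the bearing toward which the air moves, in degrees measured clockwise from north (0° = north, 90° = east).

180°

The pressure-gradient force points toward the east (bearing 090°).
Geostrophic balance: in the Northern Hemisphere the Coriolis force deflects motion to the right, so the geostrophic wind blows 90° to the right of the pressure-gradient force (low pressure on the left).
Rotating 090° by 90° clockwise gives 180° — the wind blows toward the south.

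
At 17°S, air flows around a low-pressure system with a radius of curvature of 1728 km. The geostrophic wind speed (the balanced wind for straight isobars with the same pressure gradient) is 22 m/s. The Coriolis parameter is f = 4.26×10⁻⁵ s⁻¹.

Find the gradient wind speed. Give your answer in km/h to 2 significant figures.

Around a low, centrifugal force acts outward with Coriolis, so pressure-gradient force balances both:
(1/ρ)|∂P/∂n| = fV + V²/R  →  V² + fR·V − fR·V_g = 0
With fR = 4.26×10⁻⁵ × 1728×10³ m = 73.6 m/s:
V = [−fR + √((fR)² + 4 fR V_g)]/2 = [−73.6 + √(73.6² + 4×73.6×22)]/2 = 17.7 m/s
Subgeostrophic (V < V_g = 22 m/s), as expected around a low.
Converting: 17.7 m/s × 3.6 = 64 km/h

64 km/h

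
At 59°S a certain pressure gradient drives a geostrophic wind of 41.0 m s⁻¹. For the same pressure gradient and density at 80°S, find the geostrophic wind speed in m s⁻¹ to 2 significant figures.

36 m s⁻¹

With the same pressure gradient and density, V_g ∝ 1/f ∝ 1/sin φ.
V₂ = V₁ · sin φ₁ / sin φ₂ = 41.0 × sin 59° / sin 80°
V₂ = 41.0 × 0.8572/0.9848 = 36 m s⁻¹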